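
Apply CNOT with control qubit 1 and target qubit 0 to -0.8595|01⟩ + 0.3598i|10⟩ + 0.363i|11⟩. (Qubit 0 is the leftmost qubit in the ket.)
0.363i|01⟩ + 0.3598i|10⟩ - 0.8595|11⟩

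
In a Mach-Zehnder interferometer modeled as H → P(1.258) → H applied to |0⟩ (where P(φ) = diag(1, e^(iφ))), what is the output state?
(0.6539 + 0.4757i)|0⟩ + (0.3461 - 0.4757i)|1⟩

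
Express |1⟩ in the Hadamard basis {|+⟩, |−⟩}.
1/√2|+⟩ - 1/√2|−⟩

With |ψ⟩ = α|0⟩ + β|1⟩, the Hadamard-basis coefficients are ⟨+|ψ⟩ = (α + β)/√2 and ⟨−|ψ⟩ = (α − β)/√2.
Here α = 0, β = 1: (α + β)/√2 = 1/√2, (α − β)/√2 = -1/√2.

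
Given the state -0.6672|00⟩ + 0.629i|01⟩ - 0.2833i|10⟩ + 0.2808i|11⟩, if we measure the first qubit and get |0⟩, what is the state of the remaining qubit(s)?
-0.7276|0⟩ + 0.686i|1⟩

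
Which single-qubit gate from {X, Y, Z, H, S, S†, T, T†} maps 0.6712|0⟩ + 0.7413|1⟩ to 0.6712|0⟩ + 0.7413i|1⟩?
S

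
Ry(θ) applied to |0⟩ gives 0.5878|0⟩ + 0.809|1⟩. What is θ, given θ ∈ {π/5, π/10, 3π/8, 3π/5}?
3π/5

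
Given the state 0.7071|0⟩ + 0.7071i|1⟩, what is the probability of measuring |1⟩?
0.5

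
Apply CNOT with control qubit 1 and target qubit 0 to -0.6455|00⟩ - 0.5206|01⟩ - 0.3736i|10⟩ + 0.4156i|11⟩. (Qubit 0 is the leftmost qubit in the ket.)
-0.6455|00⟩ + 0.4156i|01⟩ - 0.3736i|10⟩ - 0.5206|11⟩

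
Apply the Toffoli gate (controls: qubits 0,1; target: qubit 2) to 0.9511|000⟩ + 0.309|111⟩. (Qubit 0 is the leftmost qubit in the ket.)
0.9511|000⟩ + 0.309|110⟩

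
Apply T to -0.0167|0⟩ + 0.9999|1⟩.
-0.0167|0⟩ + (0.707 + 0.707i)|1⟩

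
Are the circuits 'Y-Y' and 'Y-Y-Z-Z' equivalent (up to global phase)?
Yes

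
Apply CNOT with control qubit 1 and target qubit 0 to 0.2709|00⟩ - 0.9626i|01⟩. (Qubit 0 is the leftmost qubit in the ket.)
0.2709|00⟩ - 0.9626i|11⟩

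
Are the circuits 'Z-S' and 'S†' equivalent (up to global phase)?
Yes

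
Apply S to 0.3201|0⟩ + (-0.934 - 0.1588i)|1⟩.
0.3201|0⟩ + (0.1588 - 0.934i)|1⟩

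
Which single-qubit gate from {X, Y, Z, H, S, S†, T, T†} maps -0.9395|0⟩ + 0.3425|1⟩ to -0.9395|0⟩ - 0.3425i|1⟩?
S†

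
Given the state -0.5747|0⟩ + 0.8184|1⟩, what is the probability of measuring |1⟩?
0.6698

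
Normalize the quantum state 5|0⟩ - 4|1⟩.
0.7809|0⟩ - 0.6247|1⟩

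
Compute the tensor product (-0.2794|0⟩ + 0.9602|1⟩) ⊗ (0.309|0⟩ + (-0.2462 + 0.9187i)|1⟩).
-0.08633|00⟩ + (0.06879 - 0.2567i)|01⟩ + 0.2967|10⟩ + (-0.2364 + 0.8821i)|11⟩

amp(|b₁b₂…⟩) = product of the factor amplitudes for bits b₁, b₂, …; only kets whose every factor amplitude is nonzero survive.
|00⟩: (-0.2794)(0.309) = -0.08633
|01⟩: (-0.2794)(-0.2462 + 0.9187i) = (0.06879 - 0.2567i)
|10⟩: (0.9602)(0.309) = 0.2967
|11⟩: (0.9602)(-0.2462 + 0.9187i) = (-0.2364 + 0.8821i)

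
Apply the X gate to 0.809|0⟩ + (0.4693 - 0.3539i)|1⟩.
(0.4693 - 0.3539i)|0⟩ + 0.809|1⟩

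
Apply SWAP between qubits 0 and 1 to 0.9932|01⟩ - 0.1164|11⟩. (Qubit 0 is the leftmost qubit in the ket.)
0.9932|10⟩ - 0.1164|11⟩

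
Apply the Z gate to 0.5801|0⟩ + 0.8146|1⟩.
0.5801|0⟩ - 0.8146|1⟩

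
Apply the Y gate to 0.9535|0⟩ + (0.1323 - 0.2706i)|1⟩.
(-0.2706 - 0.1323i)|0⟩ + 0.9535i|1⟩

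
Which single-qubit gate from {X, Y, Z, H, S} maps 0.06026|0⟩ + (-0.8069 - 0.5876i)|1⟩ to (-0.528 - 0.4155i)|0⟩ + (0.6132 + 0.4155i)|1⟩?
H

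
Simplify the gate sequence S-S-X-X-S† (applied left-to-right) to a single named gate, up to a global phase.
S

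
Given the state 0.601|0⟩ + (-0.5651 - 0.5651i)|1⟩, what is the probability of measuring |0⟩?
0.3612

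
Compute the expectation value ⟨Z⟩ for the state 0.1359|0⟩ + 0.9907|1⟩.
-0.963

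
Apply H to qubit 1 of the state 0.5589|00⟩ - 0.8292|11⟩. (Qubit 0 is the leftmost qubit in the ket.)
0.3952|00⟩ + 0.3952|01⟩ - 0.5863|10⟩ + 0.5863|11⟩

H on qubit 1 mixes each pair of kets that differ only in qubit 1: amplitudes (a, b) of (|…0…⟩, |…1…⟩) become ((a + b)/√2, (a − b)/√2). Kets absent from the input have amplitude 0.
(|00⟩, |01⟩): (a, b) = (0.5589, 0) → (0.3952, 0.3952)
(|10⟩, |11⟩): (a, b) = (0, -0.8292) → (-0.5863, 0.5863)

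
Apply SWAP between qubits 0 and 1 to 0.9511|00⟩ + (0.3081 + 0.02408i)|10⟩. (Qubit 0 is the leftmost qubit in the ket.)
0.9511|00⟩ + (0.3081 + 0.02408i)|01⟩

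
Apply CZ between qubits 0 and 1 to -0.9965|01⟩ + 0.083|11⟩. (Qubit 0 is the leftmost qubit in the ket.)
-0.9965|01⟩ - 0.083|11⟩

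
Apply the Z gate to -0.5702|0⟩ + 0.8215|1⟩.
-0.5702|0⟩ - 0.8215|1⟩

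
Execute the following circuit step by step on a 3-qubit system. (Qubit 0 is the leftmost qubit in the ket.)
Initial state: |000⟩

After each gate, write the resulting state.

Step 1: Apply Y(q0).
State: i|100⟩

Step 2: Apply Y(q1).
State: -|110⟩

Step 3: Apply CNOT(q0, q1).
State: -|100⟩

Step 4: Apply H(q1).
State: -1/√2|100⟩ - 1/√2|110⟩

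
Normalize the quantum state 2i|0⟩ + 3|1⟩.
0.5547i|0⟩ + 0.8321|1⟩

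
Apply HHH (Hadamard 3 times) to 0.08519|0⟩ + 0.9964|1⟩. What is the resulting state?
0.7648|0⟩ - 0.6443|1⟩

H² = I, so H^3 = H: a single Hadamard. With (a, b) = (0.08519, 0.9964), H gives ((a + b)/√2, (a − b)/√2) = (0.7648, -0.6443).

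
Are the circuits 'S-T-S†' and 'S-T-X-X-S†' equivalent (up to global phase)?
Yes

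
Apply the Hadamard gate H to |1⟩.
1/√2|0⟩ - 1/√2|1⟩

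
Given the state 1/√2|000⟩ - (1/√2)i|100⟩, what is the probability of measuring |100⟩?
1/2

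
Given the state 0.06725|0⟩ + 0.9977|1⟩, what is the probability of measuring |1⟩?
0.9954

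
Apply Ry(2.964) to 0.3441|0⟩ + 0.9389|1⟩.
-0.9047|0⟩ + 0.426|1⟩

Ry(2.964) = [[cos(θ/2), −sin(θ/2)], [sin(θ/2), cos(θ/2)]]; θ = 2.964, cos(θ/2) ≈ 0.0886797, sin(θ/2) ≈ 0.99606.
With a = amp(|0⟩) = 0.3441 and b = amp(|1⟩) = 0.9389:
new amp(|0⟩) = (0.0886797)·a + (-0.99606)·b = -0.9047
new amp(|1⟩) = (0.99606)·a + (0.0886797)·b = 0.426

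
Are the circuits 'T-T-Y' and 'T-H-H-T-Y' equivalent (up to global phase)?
Yes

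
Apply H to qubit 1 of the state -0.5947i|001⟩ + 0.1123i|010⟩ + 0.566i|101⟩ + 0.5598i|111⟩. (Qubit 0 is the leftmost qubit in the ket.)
0.07941i|000⟩ - 0.4205i|001⟩ - 0.07941i|010⟩ - 0.4205i|011⟩ + 0.7961i|101⟩ + 0.004384i|111⟩

H on qubit 1 mixes each pair of kets that differ only in qubit 1: amplitudes (a, b) of (|…0…⟩, |…1…⟩) become ((a + b)/√2, (a − b)/√2). Kets absent from the input have amplitude 0.
(|000⟩, |010⟩): (a, b) = (0, 0.1123i) → (0.07941i, -0.07941i)
(|001⟩, |011⟩): (a, b) = (-0.5947i, 0) → (-0.4205i, -0.4205i)
(|101⟩, |111⟩): (a, b) = (0.566i, 0.5598i) → (0.7961i, 0.004384i)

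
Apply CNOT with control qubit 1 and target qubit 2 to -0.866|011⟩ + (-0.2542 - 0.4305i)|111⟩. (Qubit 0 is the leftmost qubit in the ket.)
-0.866|010⟩ + (-0.2542 - 0.4305i)|110⟩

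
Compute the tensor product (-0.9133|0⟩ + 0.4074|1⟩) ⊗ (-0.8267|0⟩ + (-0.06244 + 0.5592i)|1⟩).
0.755|00⟩ + (0.05703 - 0.5107i)|01⟩ - 0.3368|10⟩ + (-0.02544 + 0.2278i)|11⟩

amp(|b₁b₂…⟩) = product of the factor amplitudes for bits b₁, b₂, …; only kets whose every factor amplitude is nonzero survive.
|00⟩: (-0.9133)(-0.8267) = 0.755
|01⟩: (-0.9133)(-0.06244 + 0.5592i) = (0.05703 - 0.5107i)
|10⟩: (0.4074)(-0.8267) = -0.3368
|11⟩: (0.4074)(-0.06244 + 0.5592i) = (-0.02544 + 0.2278i)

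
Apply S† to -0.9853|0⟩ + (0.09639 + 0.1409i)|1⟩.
-0.9853|0⟩ + (0.1409 - 0.09639i)|1⟩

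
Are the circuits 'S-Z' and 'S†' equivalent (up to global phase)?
Yes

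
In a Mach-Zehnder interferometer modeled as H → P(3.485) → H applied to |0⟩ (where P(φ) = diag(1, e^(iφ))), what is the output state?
(0.02919 - 0.1683i)|0⟩ + (0.9708 + 0.1683i)|1⟩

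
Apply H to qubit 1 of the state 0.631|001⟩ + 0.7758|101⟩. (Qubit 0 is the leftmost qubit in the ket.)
0.4462|001⟩ + 0.4462|011⟩ + 0.5486|101⟩ + 0.5486|111⟩

H on qubit 1 mixes each pair of kets that differ only in qubit 1: amplitudes (a, b) of (|…0…⟩, |…1…⟩) become ((a + b)/√2, (a − b)/√2). Kets absent from the input have amplitude 0.
(|001⟩, |011⟩): (a, b) = (0.631, 0) → (0.4462, 0.4462)
(|101⟩, |111⟩): (a, b) = (0.7758, 0) → (0.5486, 0.5486)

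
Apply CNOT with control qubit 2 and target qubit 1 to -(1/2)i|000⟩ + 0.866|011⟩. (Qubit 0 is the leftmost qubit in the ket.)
-(1/2)i|000⟩ + 0.866|001⟩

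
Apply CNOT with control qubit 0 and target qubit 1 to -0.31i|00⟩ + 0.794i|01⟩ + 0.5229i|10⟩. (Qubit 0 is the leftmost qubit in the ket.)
-0.31i|00⟩ + 0.794i|01⟩ + 0.5229i|11⟩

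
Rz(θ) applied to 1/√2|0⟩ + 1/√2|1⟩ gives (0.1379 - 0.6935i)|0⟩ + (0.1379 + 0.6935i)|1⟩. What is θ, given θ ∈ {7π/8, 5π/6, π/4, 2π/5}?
7π/8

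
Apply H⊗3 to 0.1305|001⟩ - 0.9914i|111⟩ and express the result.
(0.04614 - 0.3505i)|000⟩ + (-0.04614 + 0.3505i)|001⟩ + (0.04614 + 0.3505i)|010⟩ + (-0.04614 - 0.3505i)|011⟩ + (0.04614 + 0.3505i)|100⟩ + (-0.04614 - 0.3505i)|101⟩ + (0.04614 - 0.3505i)|110⟩ + (-0.04614 + 0.3505i)|111⟩

H⊗3 gives amp(|y⟩) = (1/2√2) Σ_x (−1)^(x·y) amp(|x⟩), where x·y is the number of positions in which both x and y have a 1.
|000⟩: (0.1305 - 0.9914i)/(2√2) = (0.04614 - 0.3505i)
|001⟩: (-0.1305 + 0.9914i)/(2√2) = (-0.04614 + 0.3505i)
|010⟩: (0.1305 + 0.9914i)/(2√2) = (0.04614 + 0.3505i)
|011⟩: (-0.1305 - 0.9914i)/(2√2) = (-0.04614 - 0.3505i)
|100⟩: (0.1305 + 0.9914i)/(2√2) = (0.04614 + 0.3505i)
|101⟩: (-0.1305 - 0.9914i)/(2√2) = (-0.04614 - 0.3505i)
|110⟩: (0.1305 - 0.9914i)/(2√2) = (0.04614 - 0.3505i)
|111⟩: (-0.1305 + 0.9914i)/(2√2) = (-0.04614 + 0.3505i)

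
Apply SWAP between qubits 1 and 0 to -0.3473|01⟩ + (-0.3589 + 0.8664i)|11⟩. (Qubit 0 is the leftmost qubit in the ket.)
-0.3473|10⟩ + (-0.3589 + 0.8664i)|11⟩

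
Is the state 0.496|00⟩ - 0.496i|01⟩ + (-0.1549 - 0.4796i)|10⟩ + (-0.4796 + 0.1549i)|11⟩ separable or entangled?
Separable

Writing the state as a|00⟩ + b|01⟩ + c|10⟩ + d|11⟩, it is a product state iff ad − bc = 0.
Here (a, b, c, d) = (0.496, -0.496i, (-0.1549 - 0.4796i), (-0.4796 + 0.1549i)): ad − bc = (0.496)(-0.4796 + 0.1549i) − (-0.496i)(-0.1549 - 0.4796i) = 0, so the state is separable.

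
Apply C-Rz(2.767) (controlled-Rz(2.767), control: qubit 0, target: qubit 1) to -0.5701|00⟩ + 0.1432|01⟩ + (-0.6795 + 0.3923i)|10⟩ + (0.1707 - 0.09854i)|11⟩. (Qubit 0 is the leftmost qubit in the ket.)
-0.5701|00⟩ + 0.1432|01⟩ + (0.2589 + 0.7407i)|10⟩ + (0.1286 + 0.1494i)|11⟩

C-Rz(2.767) leaves the control-|0⟩ kets |00⟩, |01⟩ unchanged and applies Rz(2.767) to qubit 1 on the control-|1⟩ pair (|10⟩, |11⟩).
Rz(2.767) = [[e^(−iθ/2), 0], [0, e^(iθ/2)]] with e^(±iθ/2) = cos(θ/2) ± i·sin(θ/2); θ = 2.767, cos(θ/2) ≈ 0.186203, sin(θ/2) ≈ 0.982511.
With a = amp(|10⟩) = (-0.6795 + 0.3923i) and b = amp(|11⟩) = (0.1707 - 0.09854i):
new amp(|10⟩) = (0.186203 - 0.982511i)·a = (0.2589 + 0.7407i)
new amp(|11⟩) = (0.186203 + 0.982511i)·b = (0.1286 + 0.1494i)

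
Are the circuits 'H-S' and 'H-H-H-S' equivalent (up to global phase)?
Yes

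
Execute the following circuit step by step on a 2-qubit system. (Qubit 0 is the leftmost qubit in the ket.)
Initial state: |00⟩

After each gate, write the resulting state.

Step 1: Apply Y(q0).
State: i|10⟩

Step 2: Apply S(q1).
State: i|10⟩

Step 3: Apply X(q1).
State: i|11⟩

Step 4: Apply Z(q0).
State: -i|11⟩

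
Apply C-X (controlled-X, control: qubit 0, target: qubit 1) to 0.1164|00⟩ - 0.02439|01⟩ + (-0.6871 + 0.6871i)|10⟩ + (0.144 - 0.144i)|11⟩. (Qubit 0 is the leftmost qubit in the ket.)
0.1164|00⟩ - 0.02439|01⟩ + (0.144 - 0.144i)|10⟩ + (-0.6871 + 0.6871i)|11⟩

C-X leaves the control-|0⟩ kets |00⟩, |01⟩ unchanged and applies X to qubit 1 on the control-|1⟩ pair (|10⟩, |11⟩).
X = [[0, 1], [1, 0]].
With a = amp(|10⟩) = (-0.6871 + 0.6871i) and b = amp(|11⟩) = (0.144 - 0.144i):
new amp(|10⟩) = (1)·b = (0.144 - 0.144i)
new amp(|11⟩) = (1)·a = (-0.6871 + 0.6871i)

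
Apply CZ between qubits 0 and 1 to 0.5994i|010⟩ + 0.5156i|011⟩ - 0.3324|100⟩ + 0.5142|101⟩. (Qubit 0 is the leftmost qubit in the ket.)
0.5994i|010⟩ + 0.5156i|011⟩ - 0.3324|100⟩ + 0.5142|101⟩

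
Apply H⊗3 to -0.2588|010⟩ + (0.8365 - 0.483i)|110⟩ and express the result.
(0.2042 - 0.1708i)|000⟩ + (0.2042 - 0.1708i)|001⟩ + (-0.2042 + 0.1708i)|010⟩ + (-0.2042 + 0.1708i)|011⟩ + (-0.3872 + 0.1708i)|100⟩ + (-0.3872 + 0.1708i)|101⟩ + (0.3872 - 0.1708i)|110⟩ + (0.3872 - 0.1708i)|111⟩

H⊗3 gives amp(|y⟩) = (1/2√2) Σ_x (−1)^(x·y) amp(|x⟩), where x·y is the number of positions in which both x and y have a 1.
|000⟩: (-0.2588 + (0.8365 - 0.483i))/(2√2) = (0.2042 - 0.1708i)
|001⟩: (-0.2588 + (0.8365 - 0.483i))/(2√2) = (0.2042 - 0.1708i)
|010⟩: (0.2588 - (0.8365 - 0.483i))/(2√2) = (-0.2042 + 0.1708i)
|011⟩: (0.2588 - (0.8365 - 0.483i))/(2√2) = (-0.2042 + 0.1708i)
|100⟩: (-0.2588 - (0.8365 - 0.483i))/(2√2) = (-0.3872 + 0.1708i)
|101⟩: (-0.2588 - (0.8365 - 0.483i))/(2√2) = (-0.3872 + 0.1708i)
|110⟩: (0.2588 + (0.8365 - 0.483i))/(2√2) = (0.3872 - 0.1708i)
|111⟩: (0.2588 + (0.8365 - 0.483i))/(2√2) = (0.3872 - 0.1708i)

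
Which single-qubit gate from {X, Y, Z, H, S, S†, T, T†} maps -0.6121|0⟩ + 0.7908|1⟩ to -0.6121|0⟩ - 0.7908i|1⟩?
S†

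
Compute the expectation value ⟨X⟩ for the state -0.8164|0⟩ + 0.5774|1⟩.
-0.9428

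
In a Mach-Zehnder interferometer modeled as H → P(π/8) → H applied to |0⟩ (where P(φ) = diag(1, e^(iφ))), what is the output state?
(0.9619 + 0.1913i)|0⟩ + (0.03806 - 0.1913i)|1⟩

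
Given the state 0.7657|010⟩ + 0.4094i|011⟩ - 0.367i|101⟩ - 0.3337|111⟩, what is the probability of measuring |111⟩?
0.1114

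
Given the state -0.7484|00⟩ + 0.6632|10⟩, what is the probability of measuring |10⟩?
0.4398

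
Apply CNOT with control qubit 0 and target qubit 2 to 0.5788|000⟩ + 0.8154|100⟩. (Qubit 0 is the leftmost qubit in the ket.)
0.5788|000⟩ + 0.8154|101⟩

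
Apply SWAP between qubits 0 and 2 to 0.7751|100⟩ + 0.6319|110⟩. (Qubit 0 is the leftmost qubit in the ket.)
0.7751|001⟩ + 0.6319|011⟩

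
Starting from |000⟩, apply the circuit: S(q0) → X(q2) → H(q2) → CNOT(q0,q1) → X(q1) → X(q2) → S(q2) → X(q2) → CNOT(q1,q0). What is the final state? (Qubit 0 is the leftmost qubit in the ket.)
(1/√2)i|110⟩ - 1/√2|111⟩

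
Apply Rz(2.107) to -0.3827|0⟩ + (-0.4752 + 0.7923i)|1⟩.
(-0.1893 + 0.3326i)|0⟩ + (-0.9236 - 0.02121i)|1⟩

Rz(2.107) = [[e^(−iθ/2), 0], [0, e^(iθ/2)]] with e^(±iθ/2) = cos(θ/2) ± i·sin(θ/2); θ = 2.107, cos(θ/2) ≈ 0.494532, sin(θ/2) ≈ 0.869159.
With a = amp(|0⟩) = -0.3827 and b = amp(|1⟩) = (-0.4752 + 0.7923i):
new amp(|0⟩) = (0.494532 - 0.869159i)·a = (-0.1893 + 0.3326i)
new amp(|1⟩) = (0.494532 + 0.869159i)·b = (-0.9236 - 0.02121i)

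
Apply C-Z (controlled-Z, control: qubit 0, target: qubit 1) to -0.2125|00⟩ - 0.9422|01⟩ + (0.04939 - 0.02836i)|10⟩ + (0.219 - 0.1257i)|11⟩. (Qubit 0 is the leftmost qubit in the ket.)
-0.2125|00⟩ - 0.9422|01⟩ + (0.04939 - 0.02836i)|10⟩ + (-0.219 + 0.1257i)|11⟩

C-Z leaves the control-|0⟩ kets |00⟩, |01⟩ unchanged and applies Z to qubit 1 on the control-|1⟩ pair (|10⟩, |11⟩).
Z = [[1, 0], [0, -1]].
With a = amp(|10⟩) = (0.04939 - 0.02836i) and b = amp(|11⟩) = (0.219 - 0.1257i):
new amp(|10⟩) = (1)·a = (0.04939 - 0.02836i)
new amp(|11⟩) = (-1)·b = (-0.219 + 0.1257i)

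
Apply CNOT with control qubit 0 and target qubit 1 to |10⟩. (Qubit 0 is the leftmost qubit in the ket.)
|11⟩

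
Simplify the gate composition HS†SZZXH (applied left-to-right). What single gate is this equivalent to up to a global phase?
Z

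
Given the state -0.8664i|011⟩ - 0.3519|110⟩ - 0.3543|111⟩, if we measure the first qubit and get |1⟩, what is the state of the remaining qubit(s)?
-0.7047|10⟩ - 0.7095|11⟩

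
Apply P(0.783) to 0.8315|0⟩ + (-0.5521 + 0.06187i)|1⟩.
0.8315|0⟩ + (-0.435 - 0.3456i)|1⟩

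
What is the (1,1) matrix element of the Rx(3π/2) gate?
-1/√2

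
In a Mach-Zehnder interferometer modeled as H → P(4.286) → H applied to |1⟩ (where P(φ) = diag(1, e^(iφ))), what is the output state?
(0.7068 + 0.4552i)|0⟩ + (0.2932 - 0.4552i)|1⟩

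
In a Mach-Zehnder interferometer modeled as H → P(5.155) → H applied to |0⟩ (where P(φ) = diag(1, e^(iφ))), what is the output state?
(0.7142 - 0.4518i)|0⟩ + (0.2858 + 0.4518i)|1⟩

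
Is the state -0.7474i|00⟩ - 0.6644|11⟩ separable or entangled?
Entangled

Writing the state as a|00⟩ + b|01⟩ + c|10⟩ + d|11⟩, it is a product state iff ad − bc = 0.
Here (a, b, c, d) = (-0.7474i, 0, 0, -0.6644): ad − bc = (-0.7474i)(-0.6644) − (0)(0) = 0.4966i ≠ 0, so the state is entangled.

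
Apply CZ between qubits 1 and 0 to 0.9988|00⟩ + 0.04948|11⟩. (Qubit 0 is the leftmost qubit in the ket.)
0.9988|00⟩ - 0.04948|11⟩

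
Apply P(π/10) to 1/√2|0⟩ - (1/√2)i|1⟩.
1/√2|0⟩ + (0.2185 - 0.6725i)|1⟩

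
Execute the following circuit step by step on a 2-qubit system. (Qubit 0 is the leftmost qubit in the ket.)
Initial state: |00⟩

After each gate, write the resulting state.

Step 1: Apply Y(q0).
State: i|10⟩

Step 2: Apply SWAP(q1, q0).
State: i|01⟩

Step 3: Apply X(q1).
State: i|00⟩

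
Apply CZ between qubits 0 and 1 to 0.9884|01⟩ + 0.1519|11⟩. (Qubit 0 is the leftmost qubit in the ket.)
0.9884|01⟩ - 0.1519|11⟩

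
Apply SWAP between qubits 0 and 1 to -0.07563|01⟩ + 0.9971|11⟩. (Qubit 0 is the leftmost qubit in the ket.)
-0.07563|10⟩ + 0.9971|11⟩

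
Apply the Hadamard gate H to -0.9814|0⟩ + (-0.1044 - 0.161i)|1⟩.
(-0.7678 - 0.1138i)|0⟩ + (-0.6201 + 0.1138i)|1⟩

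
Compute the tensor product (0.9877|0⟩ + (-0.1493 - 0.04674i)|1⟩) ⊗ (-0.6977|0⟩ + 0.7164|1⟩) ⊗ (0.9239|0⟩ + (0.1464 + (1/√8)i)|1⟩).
-0.6367|000⟩ + (-0.1009 - 0.2436i)|001⟩ + 0.6537|010⟩ + (0.1036 + 0.2502i)|011⟩ + (0.09624 + 0.03013i)|100⟩ + (0.00372 + 0.0416i)|101⟩ + (-0.09882 - 0.03094i)|110⟩ + (-0.00382 - 0.04272i)|111⟩

amp(|b₁b₂…⟩) = product of the factor amplitudes for bits b₁, b₂, …; only kets whose every factor amplitude is nonzero survive.
|000⟩: (0.9877)(-0.6977)(0.9239) = -0.6367
|001⟩: (0.9877)(-0.6977)(0.1464 + (1/√8)i) = (-0.1009 - 0.2436i)
|010⟩: (0.9877)(0.7164)(0.9239) = 0.6537
|011⟩: (0.9877)(0.7164)(0.1464 + (1/√8)i) = (0.1036 + 0.2502i)
|100⟩: (-0.1493 - 0.04674i)(-0.6977)(0.9239) = (0.09624 + 0.03013i)
|101⟩: (-0.1493 - 0.04674i)(-0.6977)(0.1464 + (1/√8)i) = (0.00372 + 0.0416i)
|110⟩: (-0.1493 - 0.04674i)(0.7164)(0.9239) = (-0.09882 - 0.03094i)
|111⟩: (-0.1493 - 0.04674i)(0.7164)(0.1464 + (1/√8)i) = (-0.00382 - 0.04272i)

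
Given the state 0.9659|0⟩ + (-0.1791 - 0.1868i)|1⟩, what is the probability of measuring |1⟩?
0.06697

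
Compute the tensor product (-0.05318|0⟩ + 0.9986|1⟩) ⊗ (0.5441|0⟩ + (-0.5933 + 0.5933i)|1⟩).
-0.02894|00⟩ + (0.03155 - 0.03155i)|01⟩ + 0.5433|10⟩ + (-0.5925 + 0.5925i)|11⟩

amp(|b₁b₂…⟩) = product of the factor amplitudes for bits b₁, b₂, …; only kets whose every factor amplitude is nonzero survive.
|00⟩: (-0.05318)(0.5441) = -0.02894
|01⟩: (-0.05318)(-0.5933 + 0.5933i) = (0.03155 - 0.03155i)
|10⟩: (0.9986)(0.5441) = 0.5433
|11⟩: (0.9986)(-0.5933 + 0.5933i) = (-0.5925 + 0.5925i)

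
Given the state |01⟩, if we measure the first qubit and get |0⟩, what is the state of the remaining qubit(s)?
|1⟩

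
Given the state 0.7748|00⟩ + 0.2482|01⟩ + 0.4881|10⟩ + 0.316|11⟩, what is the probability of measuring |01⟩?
0.0616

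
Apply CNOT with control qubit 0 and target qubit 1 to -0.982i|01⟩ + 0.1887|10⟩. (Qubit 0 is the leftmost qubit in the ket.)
-0.982i|01⟩ + 0.1887|11⟩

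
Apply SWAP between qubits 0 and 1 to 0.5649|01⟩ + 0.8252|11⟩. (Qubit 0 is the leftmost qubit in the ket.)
0.5649|10⟩ + 0.8252|11⟩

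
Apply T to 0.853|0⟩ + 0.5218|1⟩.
0.853|0⟩ + (0.369 + 0.369i)|1⟩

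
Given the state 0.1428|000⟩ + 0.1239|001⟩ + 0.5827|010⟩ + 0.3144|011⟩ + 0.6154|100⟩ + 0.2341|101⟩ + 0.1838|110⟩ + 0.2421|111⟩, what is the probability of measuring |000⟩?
0.02039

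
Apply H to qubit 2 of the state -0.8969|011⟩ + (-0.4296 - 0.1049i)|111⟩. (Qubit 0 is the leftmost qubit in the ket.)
-0.6342|010⟩ + 0.6342|011⟩ + (-0.3038 - 0.07418i)|110⟩ + (0.3038 + 0.07418i)|111⟩

H on qubit 2 mixes each pair of kets that differ only in qubit 2: amplitudes (a, b) of (|…0…⟩, |…1…⟩) become ((a + b)/√2, (a − b)/√2). Kets absent from the input have amplitude 0.
(|010⟩, |011⟩): (a, b) = (0, -0.8969) → (-0.6342, 0.6342)
(|110⟩, |111⟩): (a, b) = (0, (-0.4296 - 0.1049i)) → ((-0.3038 - 0.07418i), (0.3038 + 0.07418i))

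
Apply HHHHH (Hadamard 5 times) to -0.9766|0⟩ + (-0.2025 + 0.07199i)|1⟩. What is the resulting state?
(-0.8337 + 0.0509i)|0⟩ + (-0.5474 - 0.0509i)|1⟩

H² = I, so H^5 = H: a single Hadamard. With (a, b) = (-0.9766, (-0.2025 + 0.07199i)), H gives ((a + b)/√2, (a − b)/√2) = ((-0.8337 + 0.0509i), (-0.5474 - 0.0509i)).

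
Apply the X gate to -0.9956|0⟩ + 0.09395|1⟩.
0.09395|0⟩ - 0.9956|1⟩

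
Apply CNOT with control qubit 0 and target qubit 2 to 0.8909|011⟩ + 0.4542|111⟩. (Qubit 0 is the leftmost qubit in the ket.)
0.8909|011⟩ + 0.4542|110⟩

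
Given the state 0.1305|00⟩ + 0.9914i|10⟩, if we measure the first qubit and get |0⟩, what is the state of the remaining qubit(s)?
|0⟩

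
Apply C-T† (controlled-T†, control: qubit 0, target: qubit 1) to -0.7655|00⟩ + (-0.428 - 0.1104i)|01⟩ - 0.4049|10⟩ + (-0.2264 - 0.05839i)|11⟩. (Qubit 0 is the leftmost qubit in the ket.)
-0.7655|00⟩ + (-0.428 - 0.1104i)|01⟩ - 0.4049|10⟩ + (-0.2014 + 0.1188i)|11⟩

C-T† leaves the control-|0⟩ kets |00⟩, |01⟩ unchanged and applies T† to qubit 1 on the control-|1⟩ pair (|10⟩, |11⟩).
T† = [[1, 0], [0, (1/√2 - (1/√2)i)]].
With a = amp(|10⟩) = -0.4049 and b = amp(|11⟩) = (-0.2264 - 0.05839i):
new amp(|10⟩) = (1)·a = -0.4049
new amp(|11⟩) = (1/√2 - (1/√2)i)·b = (-0.2014 + 0.1188i)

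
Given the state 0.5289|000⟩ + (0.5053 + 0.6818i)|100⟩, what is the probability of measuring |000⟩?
0.2797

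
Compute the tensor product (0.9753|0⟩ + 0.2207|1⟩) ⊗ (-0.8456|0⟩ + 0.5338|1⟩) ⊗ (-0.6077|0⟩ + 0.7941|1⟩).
0.5012|000⟩ - 0.6549|001⟩ - 0.3164|010⟩ + 0.4134|011⟩ + 0.1134|100⟩ - 0.1482|101⟩ - 0.07159|110⟩ + 0.09355|111⟩

amp(|b₁b₂…⟩) = product of the factor amplitudes for bits b₁, b₂, …; only kets whose every factor amplitude is nonzero survive.
|000⟩: (0.9753)(-0.8456)(-0.6077) = 0.5012
|001⟩: (0.9753)(-0.8456)(0.7941) = -0.6549
|010⟩: (0.9753)(0.5338)(-0.6077) = -0.3164
|011⟩: (0.9753)(0.5338)(0.7941) = 0.4134
|100⟩: (0.2207)(-0.8456)(-0.6077) = 0.1134
|101⟩: (0.2207)(-0.8456)(0.7941) = -0.1482
|110⟩: (0.2207)(0.5338)(-0.6077) = -0.07159
|111⟩: (0.2207)(0.5338)(0.7941) = 0.09355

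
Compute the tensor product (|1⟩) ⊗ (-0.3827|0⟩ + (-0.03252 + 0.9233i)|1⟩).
-0.3827|10⟩ + (-0.03252 + 0.9233i)|11⟩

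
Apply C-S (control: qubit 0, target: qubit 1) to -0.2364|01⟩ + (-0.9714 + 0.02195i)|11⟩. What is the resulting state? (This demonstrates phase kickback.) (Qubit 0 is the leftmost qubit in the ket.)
-0.2364|01⟩ + (-0.02195 - 0.9714i)|11⟩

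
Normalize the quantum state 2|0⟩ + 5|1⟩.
0.3714|0⟩ + 0.9285|1⟩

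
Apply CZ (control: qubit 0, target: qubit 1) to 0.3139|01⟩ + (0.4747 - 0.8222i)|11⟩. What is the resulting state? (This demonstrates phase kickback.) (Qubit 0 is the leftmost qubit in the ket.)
0.3139|01⟩ + (-0.4747 + 0.8222i)|11⟩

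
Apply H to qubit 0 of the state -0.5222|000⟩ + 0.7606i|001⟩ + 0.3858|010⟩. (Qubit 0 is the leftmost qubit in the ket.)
-0.3693|000⟩ + 0.5378i|001⟩ + 0.2728|010⟩ - 0.3693|100⟩ + 0.5378i|101⟩ + 0.2728|110⟩

H on qubit 0 mixes each pair of kets that differ only in qubit 0: amplitudes (a, b) of (|…0…⟩, |…1…⟩) become ((a + b)/√2, (a − b)/√2). Kets absent from the input have amplitude 0.
(|000⟩, |100⟩): (a, b) = (-0.5222, 0) → (-0.3693, -0.3693)
(|001⟩, |101⟩): (a, b) = (0.7606i, 0) → (0.5378i, 0.5378i)
(|010⟩, |110⟩): (a, b) = (0.3858, 0) → (0.2728, 0.2728)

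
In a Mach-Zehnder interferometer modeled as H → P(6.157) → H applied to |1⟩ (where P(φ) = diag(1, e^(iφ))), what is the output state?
(0.003975 + 0.06293i)|0⟩ + (0.996 - 0.06293i)|1⟩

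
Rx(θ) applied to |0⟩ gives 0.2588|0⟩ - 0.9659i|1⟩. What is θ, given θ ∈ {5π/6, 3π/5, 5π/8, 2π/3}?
5π/6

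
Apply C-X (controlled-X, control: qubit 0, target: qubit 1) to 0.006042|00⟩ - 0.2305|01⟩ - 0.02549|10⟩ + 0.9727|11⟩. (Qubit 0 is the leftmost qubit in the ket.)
0.006042|00⟩ - 0.2305|01⟩ + 0.9727|10⟩ - 0.02549|11⟩

C-X leaves the control-|0⟩ kets |00⟩, |01⟩ unchanged and applies X to qubit 1 on the control-|1⟩ pair (|10⟩, |11⟩).
X = [[0, 1], [1, 0]].
With a = amp(|10⟩) = -0.02549 and b = amp(|11⟩) = 0.9727:
new amp(|10⟩) = (1)·b = 0.9727
new amp(|11⟩) = (1)·a = -0.02549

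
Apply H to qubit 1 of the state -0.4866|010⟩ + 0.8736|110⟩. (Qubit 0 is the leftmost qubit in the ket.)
-0.3441|000⟩ + 0.3441|010⟩ + 0.6177|100⟩ - 0.6177|110⟩

H on qubit 1 mixes each pair of kets that differ only in qubit 1: amplitudes (a, b) of (|…0…⟩, |…1…⟩) become ((a + b)/√2, (a − b)/√2). Kets absent from the input have amplitude 0.
(|000⟩, |010⟩): (a, b) = (0, -0.4866) → (-0.3441, 0.3441)
(|100⟩, |110⟩): (a, b) = (0, 0.8736) → (0.6177, -0.6177)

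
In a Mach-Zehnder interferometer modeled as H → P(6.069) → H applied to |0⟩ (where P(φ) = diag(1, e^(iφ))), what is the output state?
(0.9886 - 0.1063i)|0⟩ + (0.01143 + 0.1063i)|1⟩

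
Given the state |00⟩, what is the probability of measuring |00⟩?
1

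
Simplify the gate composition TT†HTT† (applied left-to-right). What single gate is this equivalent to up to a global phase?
H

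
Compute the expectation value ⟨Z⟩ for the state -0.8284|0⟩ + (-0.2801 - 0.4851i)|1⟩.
0.3725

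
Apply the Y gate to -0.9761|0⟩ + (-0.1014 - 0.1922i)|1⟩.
(-0.1922 + 0.1014i)|0⟩ - 0.9761i|1⟩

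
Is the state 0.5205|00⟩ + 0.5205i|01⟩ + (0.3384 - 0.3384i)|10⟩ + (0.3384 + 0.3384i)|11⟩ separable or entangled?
Separable

Writing the state as a|00⟩ + b|01⟩ + c|10⟩ + d|11⟩, it is a product state iff ad − bc = 0.
Here (a, b, c, d) = (0.5205, 0.5205i, (0.3384 - 0.3384i), (0.3384 + 0.3384i)): ad − bc = (0.5205)(0.3384 + 0.3384i) − (0.5205i)(0.3384 - 0.3384i) = 0, so the state is separable.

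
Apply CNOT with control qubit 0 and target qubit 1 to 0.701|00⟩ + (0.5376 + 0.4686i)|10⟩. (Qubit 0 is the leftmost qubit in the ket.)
0.701|00⟩ + (0.5376 + 0.4686i)|11⟩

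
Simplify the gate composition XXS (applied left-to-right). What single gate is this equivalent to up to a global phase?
S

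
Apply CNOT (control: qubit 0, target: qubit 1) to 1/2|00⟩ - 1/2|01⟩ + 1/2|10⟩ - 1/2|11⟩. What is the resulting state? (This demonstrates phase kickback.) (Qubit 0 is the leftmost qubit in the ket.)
1/2|00⟩ - 1/2|01⟩ - 1/2|10⟩ + 1/2|11⟩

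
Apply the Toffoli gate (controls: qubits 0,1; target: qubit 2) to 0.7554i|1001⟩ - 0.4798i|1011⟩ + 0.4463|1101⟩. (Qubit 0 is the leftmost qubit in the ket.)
0.7554i|1001⟩ - 0.4798i|1011⟩ + 0.4463|1111⟩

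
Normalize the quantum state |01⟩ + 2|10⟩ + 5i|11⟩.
0.1826|01⟩ + 0.3651|10⟩ + 0.9129i|11⟩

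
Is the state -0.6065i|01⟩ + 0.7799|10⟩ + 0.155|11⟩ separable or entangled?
Entangled

Writing the state as a|00⟩ + b|01⟩ + c|10⟩ + d|11⟩, it is a product state iff ad − bc = 0.
Here (a, b, c, d) = (0, -0.6065i, 0.7799, 0.155): ad − bc = (0)(0.155) − (-0.6065i)(0.7799) = 0.473i ≠ 0, so the state is entangled.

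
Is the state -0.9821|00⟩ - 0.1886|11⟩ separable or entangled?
Entangled

Writing the state as a|00⟩ + b|01⟩ + c|10⟩ + d|11⟩, it is a product state iff ad − bc = 0.
Here (a, b, c, d) = (-0.9821, 0, 0, -0.1886): ad − bc = (-0.9821)(-0.1886) − (0)(0) = 0.1852 ≠ 0, so the state is entangled.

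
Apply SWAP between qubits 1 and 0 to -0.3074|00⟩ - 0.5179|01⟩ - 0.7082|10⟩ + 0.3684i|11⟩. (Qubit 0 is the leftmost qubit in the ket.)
-0.3074|00⟩ - 0.7082|01⟩ - 0.5179|10⟩ + 0.3684i|11⟩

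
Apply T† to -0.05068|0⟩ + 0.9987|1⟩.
-0.05068|0⟩ + (0.7062 - 0.7062i)|1⟩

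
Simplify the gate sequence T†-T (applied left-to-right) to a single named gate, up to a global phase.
I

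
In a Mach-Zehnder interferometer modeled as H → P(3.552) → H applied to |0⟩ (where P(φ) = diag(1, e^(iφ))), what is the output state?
(0.04152 - 0.1995i)|0⟩ + (0.9585 + 0.1995i)|1⟩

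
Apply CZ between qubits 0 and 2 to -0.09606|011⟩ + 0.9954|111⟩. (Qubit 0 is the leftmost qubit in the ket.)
-0.09606|011⟩ - 0.9954|111⟩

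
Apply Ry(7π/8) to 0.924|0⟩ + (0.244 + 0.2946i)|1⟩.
(-0.05905 - 0.2889i)|0⟩ + (0.9538 + 0.05747i)|1⟩

Ry(7π/8) = [[cos(θ/2), −sin(θ/2)], [sin(θ/2), cos(θ/2)]]; θ = 7π/8, cos(θ/2) ≈ 0.19509, sin(θ/2) ≈ 0.980785.
With a = amp(|0⟩) = 0.924 and b = amp(|1⟩) = (0.244 + 0.2946i):
new amp(|0⟩) = (0.19509)·a + (-0.980785)·b = (-0.05905 - 0.2889i)
new amp(|1⟩) = (0.980785)·a + (0.19509)·b = (0.9538 + 0.05747i)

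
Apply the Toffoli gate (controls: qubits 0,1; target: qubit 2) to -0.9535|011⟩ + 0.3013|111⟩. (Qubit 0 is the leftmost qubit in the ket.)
-0.9535|011⟩ + 0.3013|110⟩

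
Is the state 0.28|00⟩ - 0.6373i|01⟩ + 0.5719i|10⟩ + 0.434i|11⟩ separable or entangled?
Entangled

Writing the state as a|00⟩ + b|01⟩ + c|10⟩ + d|11⟩, it is a product state iff ad − bc = 0.
Here (a, b, c, d) = (0.28, -0.6373i, 0.5719i, 0.434i): ad − bc = (0.28)(0.434i) − (-0.6373i)(0.5719i) = (-0.3645 + 0.1215i) ≠ 0, so the state is entangled.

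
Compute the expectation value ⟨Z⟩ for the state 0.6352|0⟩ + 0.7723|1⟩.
-0.193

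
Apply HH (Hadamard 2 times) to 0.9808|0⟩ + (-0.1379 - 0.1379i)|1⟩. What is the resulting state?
0.9808|0⟩ + (-0.1379 - 0.1379i)|1⟩

H² = I, so an even number of Hadamards cancels: H^2 = I and the state is unchanged.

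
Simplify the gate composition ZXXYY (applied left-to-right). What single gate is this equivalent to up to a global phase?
Z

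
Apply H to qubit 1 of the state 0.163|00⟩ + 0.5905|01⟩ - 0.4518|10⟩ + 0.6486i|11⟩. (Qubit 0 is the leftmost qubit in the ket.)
0.5328|00⟩ - 0.3023|01⟩ + (-0.3195 + 0.4586i)|10⟩ + (-0.3195 - 0.4586i)|11⟩

H on qubit 1 mixes each pair of kets that differ only in qubit 1: amplitudes (a, b) of (|…0…⟩, |…1…⟩) become ((a + b)/√2, (a − b)/√2). Kets absent from the input have amplitude 0.
(|00⟩, |01⟩): (a, b) = (0.163, 0.5905) → (0.5328, -0.3023)
(|10⟩, |11⟩): (a, b) = (-0.4518, 0.6486i) → ((-0.3195 + 0.4586i), (-0.3195 - 0.4586i))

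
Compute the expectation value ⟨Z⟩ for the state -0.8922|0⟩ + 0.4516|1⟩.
0.5921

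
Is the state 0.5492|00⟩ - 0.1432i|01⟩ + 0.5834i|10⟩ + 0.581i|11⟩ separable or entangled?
Entangled

Writing the state as a|00⟩ + b|01⟩ + c|10⟩ + d|11⟩, it is a product state iff ad − bc = 0.
Here (a, b, c, d) = (0.5492, -0.1432i, 0.5834i, 0.581i): ad − bc = (0.5492)(0.581i) − (-0.1432i)(0.5834i) = (-0.08354 + 0.3191i) ≠ 0, so the state is entangled.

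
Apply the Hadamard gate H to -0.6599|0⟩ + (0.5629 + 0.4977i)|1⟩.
(-0.06859 + 0.3519i)|0⟩ + (-0.8647 - 0.3519i)|1⟩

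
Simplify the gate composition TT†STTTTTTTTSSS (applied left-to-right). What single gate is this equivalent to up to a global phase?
I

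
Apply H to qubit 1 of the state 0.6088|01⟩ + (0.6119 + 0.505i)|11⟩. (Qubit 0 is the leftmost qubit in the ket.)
0.4305|00⟩ - 0.4305|01⟩ + (0.4327 + 0.3571i)|10⟩ + (-0.4327 - 0.3571i)|11⟩

H on qubit 1 mixes each pair of kets that differ only in qubit 1: amplitudes (a, b) of (|…0…⟩, |…1…⟩) become ((a + b)/√2, (a − b)/√2). Kets absent from the input have amplitude 0.
(|00⟩, |01⟩): (a, b) = (0, 0.6088) → (0.4305, -0.4305)
(|10⟩, |11⟩): (a, b) = (0, (0.6119 + 0.505i)) → ((0.4327 + 0.3571i), (-0.4327 - 0.3571i))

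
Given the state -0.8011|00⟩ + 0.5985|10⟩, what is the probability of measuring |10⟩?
0.3582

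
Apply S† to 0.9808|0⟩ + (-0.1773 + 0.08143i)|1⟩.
0.9808|0⟩ + (0.08143 + 0.1773i)|1⟩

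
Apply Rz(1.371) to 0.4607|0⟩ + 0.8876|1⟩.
(0.3566 - 0.2917i)|0⟩ + (0.6871 + 0.5619i)|1⟩

Rz(1.371) = [[e^(−iθ/2), 0], [0, e^(iθ/2)]] with e^(±iθ/2) = cos(θ/2) ± i·sin(θ/2); θ = 1.371, cos(θ/2) ≈ 0.774103, sin(θ/2) ≈ 0.63306.
With a = amp(|0⟩) = 0.4607 and b = amp(|1⟩) = 0.8876:
new amp(|0⟩) = (0.774103 - 0.63306i)·a = (0.3566 - 0.2917i)
new amp(|1⟩) = (0.774103 + 0.63306i)·b = (0.6871 + 0.5619i)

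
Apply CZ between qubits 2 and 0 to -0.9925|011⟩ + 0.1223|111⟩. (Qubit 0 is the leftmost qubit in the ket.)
-0.9925|011⟩ - 0.1223|111⟩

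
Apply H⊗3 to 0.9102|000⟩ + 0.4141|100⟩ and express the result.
0.4682|000⟩ + 0.4682|001⟩ + 0.4682|010⟩ + 0.4682|011⟩ + 0.1754|100⟩ + 0.1754|101⟩ + 0.1754|110⟩ + 0.1754|111⟩

H⊗3 gives amp(|y⟩) = (1/2√2) Σ_x (−1)^(x·y) amp(|x⟩), where x·y is the number of positions in which both x and y have a 1.
|000⟩: (0.9102 + 0.4141)/(2√2) = 0.4682
|001⟩: (0.9102 + 0.4141)/(2√2) = 0.4682
|010⟩: (0.9102 + 0.4141)/(2√2) = 0.4682
|011⟩: (0.9102 + 0.4141)/(2√2) = 0.4682
|100⟩: (0.9102 - 0.4141)/(2√2) = 0.1754
|101⟩: (0.9102 - 0.4141)/(2√2) = 0.1754
|110⟩: (0.9102 - 0.4141)/(2√2) = 0.1754
|111⟩: (0.9102 - 0.4141)/(2√2) = 0.1754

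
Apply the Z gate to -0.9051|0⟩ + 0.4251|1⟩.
-0.9051|0⟩ - 0.4251|1⟩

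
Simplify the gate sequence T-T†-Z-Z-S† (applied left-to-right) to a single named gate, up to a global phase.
S†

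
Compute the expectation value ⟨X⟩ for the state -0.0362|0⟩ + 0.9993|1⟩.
-0.07235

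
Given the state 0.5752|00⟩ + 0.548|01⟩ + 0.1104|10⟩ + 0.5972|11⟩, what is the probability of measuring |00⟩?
0.3309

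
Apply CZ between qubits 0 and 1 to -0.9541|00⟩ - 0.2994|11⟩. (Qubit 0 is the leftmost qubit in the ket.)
-0.9541|00⟩ + 0.2994|11⟩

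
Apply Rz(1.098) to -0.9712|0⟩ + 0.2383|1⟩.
(-0.8285 + 0.5068i)|0⟩ + (0.2033 + 0.1244i)|1⟩

Rz(1.098) = [[e^(−iθ/2), 0], [0, e^(iθ/2)]] with e^(±iθ/2) = cos(θ/2) ± i·sin(θ/2); θ = 1.098, cos(θ/2) ≈ 0.853047, sin(θ/2) ≈ 0.521834.
With a = amp(|0⟩) = -0.9712 and b = amp(|1⟩) = 0.2383:
new amp(|0⟩) = (0.853047 - 0.521834i)·a = (-0.8285 + 0.5068i)
new amp(|1⟩) = (0.853047 + 0.521834i)·b = (0.2033 + 0.1244i)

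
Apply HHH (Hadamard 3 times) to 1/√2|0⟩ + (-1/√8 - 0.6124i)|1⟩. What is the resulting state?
(0.25 - 0.433i)|0⟩ + (0.75 + 0.433i)|1⟩

H² = I, so H^3 = H: a single Hadamard. With (a, b) = (1/√2, (-1/√8 - 0.6124i)), H gives ((a + b)/√2, (a − b)/√2) = ((0.25 - 0.433i), (0.75 + 0.433i)).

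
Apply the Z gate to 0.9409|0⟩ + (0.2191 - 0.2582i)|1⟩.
0.9409|0⟩ + (-0.2191 + 0.2582i)|1⟩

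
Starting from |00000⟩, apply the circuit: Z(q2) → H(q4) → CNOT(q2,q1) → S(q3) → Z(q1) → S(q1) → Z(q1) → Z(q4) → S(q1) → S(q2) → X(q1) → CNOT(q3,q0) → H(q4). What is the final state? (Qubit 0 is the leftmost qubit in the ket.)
|01001⟩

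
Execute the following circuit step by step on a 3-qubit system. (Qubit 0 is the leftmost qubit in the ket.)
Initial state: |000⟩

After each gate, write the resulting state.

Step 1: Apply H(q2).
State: 1/√2|000⟩ + 1/√2|001⟩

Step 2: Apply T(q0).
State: 1/√2|000⟩ + 1/√2|001⟩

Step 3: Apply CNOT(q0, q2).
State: 1/√2|000⟩ + 1/√2|001⟩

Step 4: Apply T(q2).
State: 1/√2|000⟩ + (1/2 + (1/2)i)|001⟩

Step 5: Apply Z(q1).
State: 1/√2|000⟩ + (1/2 + (1/2)i)|001⟩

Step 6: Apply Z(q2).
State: 1/√2|000⟩ + (-1/2 - (1/2)i)|001⟩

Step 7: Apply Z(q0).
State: 1/√2|000⟩ + (-1/2 - (1/2)i)|001⟩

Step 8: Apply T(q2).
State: 1/√2|000⟩ - (1/√2)i|001⟩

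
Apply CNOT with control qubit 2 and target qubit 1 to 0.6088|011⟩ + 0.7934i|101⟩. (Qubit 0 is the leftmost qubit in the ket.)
0.6088|001⟩ + 0.7934i|111⟩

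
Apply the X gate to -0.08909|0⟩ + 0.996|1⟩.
0.996|0⟩ - 0.08909|1⟩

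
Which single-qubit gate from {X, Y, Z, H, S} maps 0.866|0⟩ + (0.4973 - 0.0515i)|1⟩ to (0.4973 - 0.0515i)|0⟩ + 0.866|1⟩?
X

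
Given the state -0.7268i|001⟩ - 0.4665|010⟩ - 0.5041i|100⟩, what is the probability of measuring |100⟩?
0.2541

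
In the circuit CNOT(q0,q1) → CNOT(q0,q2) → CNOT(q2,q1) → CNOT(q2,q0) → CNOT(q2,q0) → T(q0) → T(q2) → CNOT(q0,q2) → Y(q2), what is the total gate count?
9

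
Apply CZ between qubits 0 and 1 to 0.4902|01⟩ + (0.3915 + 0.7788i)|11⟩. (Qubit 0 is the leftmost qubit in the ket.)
0.4902|01⟩ + (-0.3915 - 0.7788i)|11⟩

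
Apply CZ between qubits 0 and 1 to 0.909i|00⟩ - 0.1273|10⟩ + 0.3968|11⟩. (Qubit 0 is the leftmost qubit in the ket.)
0.909i|00⟩ - 0.1273|10⟩ - 0.3968|11⟩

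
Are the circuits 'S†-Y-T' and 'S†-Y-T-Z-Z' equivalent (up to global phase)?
Yes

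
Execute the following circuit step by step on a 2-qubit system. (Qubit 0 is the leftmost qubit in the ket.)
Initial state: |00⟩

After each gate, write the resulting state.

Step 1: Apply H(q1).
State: 1/√2|00⟩ + 1/√2|01⟩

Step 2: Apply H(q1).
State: |00⟩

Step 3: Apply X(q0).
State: |10⟩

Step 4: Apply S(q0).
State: i|10⟩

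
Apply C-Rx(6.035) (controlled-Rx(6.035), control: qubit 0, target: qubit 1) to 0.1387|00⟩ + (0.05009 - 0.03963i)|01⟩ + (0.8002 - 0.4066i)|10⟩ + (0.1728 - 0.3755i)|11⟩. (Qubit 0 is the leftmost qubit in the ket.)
0.1387|00⟩ + (0.05009 - 0.03963i)|01⟩ + (-0.8405 + 0.3821i)|10⟩ + (-0.2218 + 0.2736i)|11⟩

C-Rx(6.035) leaves the control-|0⟩ kets |00⟩, |01⟩ unchanged and applies Rx(6.035) to qubit 1 on the control-|1⟩ pair (|10⟩, |11⟩).
Rx(6.035) = [[cos(θ/2), −i·sin(θ/2)], [−i·sin(θ/2), cos(θ/2)]]; θ = 6.035, cos(θ/2) ≈ -0.99231, sin(θ/2) ≈ 0.123774.
With a = amp(|10⟩) = (0.8002 - 0.4066i) and b = amp(|11⟩) = (0.1728 - 0.3755i):
new amp(|10⟩) = (-0.99231)·a + (-0.123774i)·b = (-0.8405 + 0.3821i)
new amp(|11⟩) = (-0.123774i)·a + (-0.99231)·b = (-0.2218 + 0.2736i)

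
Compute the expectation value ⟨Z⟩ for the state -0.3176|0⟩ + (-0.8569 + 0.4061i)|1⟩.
-0.7983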